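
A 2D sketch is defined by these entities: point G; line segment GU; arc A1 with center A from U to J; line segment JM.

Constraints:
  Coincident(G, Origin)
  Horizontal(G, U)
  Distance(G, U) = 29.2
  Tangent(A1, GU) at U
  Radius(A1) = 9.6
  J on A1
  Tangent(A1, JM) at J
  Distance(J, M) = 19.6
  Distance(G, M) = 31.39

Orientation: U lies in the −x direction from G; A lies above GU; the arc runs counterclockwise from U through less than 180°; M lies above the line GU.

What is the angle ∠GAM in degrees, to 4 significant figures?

71.05°

Checks: |AJ| = 9.600 ✓; ∠(AJ, JM) = 90.00° ✓; |JM| = 19.60 ✓; |GM| = 31.39 ✓.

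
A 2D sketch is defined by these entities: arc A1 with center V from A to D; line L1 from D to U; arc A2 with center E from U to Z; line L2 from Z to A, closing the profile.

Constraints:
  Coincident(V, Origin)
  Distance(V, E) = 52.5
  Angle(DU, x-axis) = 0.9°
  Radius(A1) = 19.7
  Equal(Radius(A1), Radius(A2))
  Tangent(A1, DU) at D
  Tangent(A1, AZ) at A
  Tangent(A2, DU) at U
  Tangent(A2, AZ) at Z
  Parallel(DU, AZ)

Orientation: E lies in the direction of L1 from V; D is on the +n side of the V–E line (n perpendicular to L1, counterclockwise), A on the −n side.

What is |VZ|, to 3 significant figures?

56.1

The slot axis is L1's direction at 0.9°, so u = (cos 0.9°, sin 0.9°) = (1.00, 0.0157) and n = (−sin 0.9°, cos 0.9°) = (-0.0157, 1.00). V is at the origin and E lies 52.5 along u from V, so E = 52.5·u = (52.5, 0.825). Tangency of A1 to both parallel lines with radius 19.7 puts D and A at V ± 19.7·n: D = (-0.309, 19.7), A = (0.309, -19.7). Equal radii place U and Z the same way about E: U = E + 19.7·n = (52.2, 20.5), Z = E − 19.7·n = (52.8, -18.9). Then |VZ| = |Z − V| = 56.1.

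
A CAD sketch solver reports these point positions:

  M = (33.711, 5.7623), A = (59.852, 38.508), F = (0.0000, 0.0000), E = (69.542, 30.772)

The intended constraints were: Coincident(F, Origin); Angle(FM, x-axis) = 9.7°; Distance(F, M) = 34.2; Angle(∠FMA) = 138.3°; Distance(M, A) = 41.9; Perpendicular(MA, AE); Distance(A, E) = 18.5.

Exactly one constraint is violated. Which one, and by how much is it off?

Distance(A, E) = 18.5 — off by 6.10.

F = (0.00, 0.00) ✓; FM at 9.700° ✓; |FM| = 34.20 ✓; ∠FMA = 138.3° ✓; |MA| = 41.90 ✓; ∠(MA, AE) = 90.00° ✓; |AE| = 12.40 ✗.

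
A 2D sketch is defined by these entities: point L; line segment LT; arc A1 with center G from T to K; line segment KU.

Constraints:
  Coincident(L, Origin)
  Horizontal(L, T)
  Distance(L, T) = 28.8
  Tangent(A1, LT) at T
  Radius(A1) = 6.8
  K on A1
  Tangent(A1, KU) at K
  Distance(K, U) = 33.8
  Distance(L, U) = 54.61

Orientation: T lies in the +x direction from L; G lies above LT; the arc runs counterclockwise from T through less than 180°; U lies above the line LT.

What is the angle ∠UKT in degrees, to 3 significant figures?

136°

L is at the origin; LT is horizontal with |LT| = 28.8 and T on the +x side, so T = (28.8, 0.00). The tangent condition forces GT to be normal to LT, so G = T + (0, 6.8) = (28.8, 6.80). Since GK ⟂ KU (tangency), |GU| = √(6.8² + 33.8²) = 34.5 regardless of where K sits on A1. So U lies on both circle(L, 54.61) and circle(G, 34.5); the above-LT intersection is U = (36.8, 40.3). K is the foot of the tangent from U: K = (35.6, 6.55).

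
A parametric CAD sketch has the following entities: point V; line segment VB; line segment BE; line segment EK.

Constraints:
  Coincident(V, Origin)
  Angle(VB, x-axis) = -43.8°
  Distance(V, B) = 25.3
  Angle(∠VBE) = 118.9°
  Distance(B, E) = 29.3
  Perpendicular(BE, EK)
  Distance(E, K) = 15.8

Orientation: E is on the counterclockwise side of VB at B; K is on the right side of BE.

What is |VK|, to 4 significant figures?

56.26

V is at the origin; VB runs at -43.8° with length 25.3, so B = 25.3·(cos -43.8°, sin -43.8°) = (18.26, -17.51). ∠VBE = 118.9°, so BE runs at -43.8° + (180° − 118.9°) = 17.30° from the x-axis; with |BE| = 29.3, E = B + 29.3·(cos 17.30°, sin 17.30°) = (46.24, -8.798). BE is perpendicular to EK; with |EK| = 15.8 on the right of BE, K = E + 15.8·(0.2974, -0.9548) = (50.93, -23.88). Then |VK| = |K − V| = 56.26.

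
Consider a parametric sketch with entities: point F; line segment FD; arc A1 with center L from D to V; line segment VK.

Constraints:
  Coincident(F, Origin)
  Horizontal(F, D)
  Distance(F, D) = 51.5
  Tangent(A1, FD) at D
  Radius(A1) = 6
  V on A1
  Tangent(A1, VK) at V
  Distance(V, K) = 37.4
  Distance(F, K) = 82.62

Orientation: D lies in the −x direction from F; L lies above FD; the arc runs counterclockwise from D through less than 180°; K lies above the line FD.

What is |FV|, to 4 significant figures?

48.44

Checks: |LV| = 6.000 ✓; ∠(LV, VK) = 90.00° ✓; |VK| = 37.40 ✓; |FK| = 82.62 ✓.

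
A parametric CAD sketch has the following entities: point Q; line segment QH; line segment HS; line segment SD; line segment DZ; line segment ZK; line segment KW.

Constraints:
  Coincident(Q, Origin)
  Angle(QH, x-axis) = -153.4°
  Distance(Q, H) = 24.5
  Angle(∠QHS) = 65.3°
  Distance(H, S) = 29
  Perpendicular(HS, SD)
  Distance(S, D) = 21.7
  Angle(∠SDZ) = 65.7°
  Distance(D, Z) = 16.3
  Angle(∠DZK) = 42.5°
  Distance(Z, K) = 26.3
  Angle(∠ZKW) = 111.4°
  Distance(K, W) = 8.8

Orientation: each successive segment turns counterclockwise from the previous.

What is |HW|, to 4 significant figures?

46.75

∠DZK = 42.5° gives ZK at -56.90° from the x-axis; with |ZK| = 26.3, K = (12.87, -30.15). ∠ZKW = 111.4° gives KW at 11.70° from the x-axis; with |KW| = 8.8, W = (21.49, -28.36). Then |HW| = |W − H| = 46.75.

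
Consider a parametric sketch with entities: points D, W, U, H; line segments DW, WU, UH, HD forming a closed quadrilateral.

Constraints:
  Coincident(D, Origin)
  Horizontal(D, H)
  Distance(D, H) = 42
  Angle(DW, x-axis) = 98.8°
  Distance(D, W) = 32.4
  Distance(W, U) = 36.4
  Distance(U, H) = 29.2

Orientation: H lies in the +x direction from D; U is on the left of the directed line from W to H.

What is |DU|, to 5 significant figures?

41.252

Checks: |WU| = 36.40 ✓; |UH| = 29.20 ✓.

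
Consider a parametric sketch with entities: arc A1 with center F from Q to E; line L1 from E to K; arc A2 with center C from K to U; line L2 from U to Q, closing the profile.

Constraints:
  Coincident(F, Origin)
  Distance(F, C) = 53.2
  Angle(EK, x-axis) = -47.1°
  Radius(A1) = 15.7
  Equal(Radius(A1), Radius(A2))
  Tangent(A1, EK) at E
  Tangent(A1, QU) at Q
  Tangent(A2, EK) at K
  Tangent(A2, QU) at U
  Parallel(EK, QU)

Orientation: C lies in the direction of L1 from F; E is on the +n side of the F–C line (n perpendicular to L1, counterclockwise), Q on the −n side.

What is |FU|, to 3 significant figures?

55.5

The slot axis is L1's direction at -47.1°, so u = (cos -47.1°, sin -47.1°) = (0.681, -0.733) and n = (−sin -47.1°, cos -47.1°) = (0.733, 0.681). F is at the origin and C lies 53.2 along u from F, so C = 53.2·u = (36.2, -39.0). Tangency of A1 to both parallel lines with radius 15.7 puts E and Q at F ± 15.7·n: E = (11.5, 10.7), Q = (-11.5, -10.7). Equal radii place K and U the same way about C: K = C + 15.7·n = (47.7, -28.3), U = C − 15.7·n = (24.7, -49.7). Then |FU| = |U − F| = 55.5.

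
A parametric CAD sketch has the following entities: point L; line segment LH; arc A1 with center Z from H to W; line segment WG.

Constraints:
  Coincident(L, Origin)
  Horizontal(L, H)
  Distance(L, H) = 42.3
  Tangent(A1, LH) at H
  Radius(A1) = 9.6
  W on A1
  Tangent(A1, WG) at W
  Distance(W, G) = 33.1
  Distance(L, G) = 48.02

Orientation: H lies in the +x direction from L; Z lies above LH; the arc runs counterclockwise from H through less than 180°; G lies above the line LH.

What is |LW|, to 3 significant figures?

51.8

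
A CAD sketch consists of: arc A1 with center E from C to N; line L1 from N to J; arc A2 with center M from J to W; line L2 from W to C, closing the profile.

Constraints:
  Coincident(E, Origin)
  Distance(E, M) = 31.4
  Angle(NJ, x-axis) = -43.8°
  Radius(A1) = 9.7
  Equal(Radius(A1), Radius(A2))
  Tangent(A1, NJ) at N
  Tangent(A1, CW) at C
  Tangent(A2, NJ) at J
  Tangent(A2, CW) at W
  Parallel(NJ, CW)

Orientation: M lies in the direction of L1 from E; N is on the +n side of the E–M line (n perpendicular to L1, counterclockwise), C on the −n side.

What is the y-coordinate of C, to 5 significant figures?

-7.0011

The slot axis is L1's direction at -43.8°, so u = (cos -43.8°, sin -43.8°) = (0.72176, -0.69214) and n = (−sin -43.8°, cos -43.8°) = (0.69214, 0.72176). E is at the origin and M lies 31.4 along u from E, so M = 31.4·u = (22.663, -21.733). Tangency of A1 to both parallel lines with radius 9.7 puts N and C at E ± 9.7·n: N = (6.7138, 7.0011), C = (-6.7138, -7.0011). So C.y = -7.0011.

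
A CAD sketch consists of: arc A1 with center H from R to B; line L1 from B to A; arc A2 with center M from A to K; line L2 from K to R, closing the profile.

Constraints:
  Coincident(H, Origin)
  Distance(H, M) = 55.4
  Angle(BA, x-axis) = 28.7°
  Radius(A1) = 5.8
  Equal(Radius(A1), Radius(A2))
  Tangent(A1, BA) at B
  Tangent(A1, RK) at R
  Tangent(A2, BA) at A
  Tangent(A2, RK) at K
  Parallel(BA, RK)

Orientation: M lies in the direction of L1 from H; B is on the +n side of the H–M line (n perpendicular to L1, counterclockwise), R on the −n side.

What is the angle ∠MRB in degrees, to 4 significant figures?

84.02°

H is at the origin and M lies 55.4 along u from H, so M = 55.4·u = (48.59, 26.60). Tangency of A1 to both parallel lines with radius 5.8 puts B and R at H ± 5.8·n: B = (-2.785, 5.087), R = (2.785, -5.087). Then cos ∠MRB = RM·RB / (|RM||RB|), giving 84.02°.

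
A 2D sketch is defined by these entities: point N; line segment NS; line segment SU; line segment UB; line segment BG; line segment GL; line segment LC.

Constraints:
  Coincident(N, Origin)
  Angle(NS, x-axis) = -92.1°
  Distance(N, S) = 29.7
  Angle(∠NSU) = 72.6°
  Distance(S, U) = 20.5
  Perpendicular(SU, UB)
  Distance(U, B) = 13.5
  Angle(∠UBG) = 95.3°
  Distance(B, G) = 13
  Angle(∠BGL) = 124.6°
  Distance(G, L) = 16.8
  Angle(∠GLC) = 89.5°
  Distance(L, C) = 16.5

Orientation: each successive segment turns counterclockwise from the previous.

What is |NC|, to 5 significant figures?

37.007

∠BGL = 124.6° gives GL at -114.60° from the x-axis; with |GL| = 16.8, L = (-4.6732, -28.782). ∠GLC = 89.5° gives LC at -24.100° from the x-axis; with |LC| = 16.5, C = (10.389, -35.519). Then |NC| = |C − N| = 37.007.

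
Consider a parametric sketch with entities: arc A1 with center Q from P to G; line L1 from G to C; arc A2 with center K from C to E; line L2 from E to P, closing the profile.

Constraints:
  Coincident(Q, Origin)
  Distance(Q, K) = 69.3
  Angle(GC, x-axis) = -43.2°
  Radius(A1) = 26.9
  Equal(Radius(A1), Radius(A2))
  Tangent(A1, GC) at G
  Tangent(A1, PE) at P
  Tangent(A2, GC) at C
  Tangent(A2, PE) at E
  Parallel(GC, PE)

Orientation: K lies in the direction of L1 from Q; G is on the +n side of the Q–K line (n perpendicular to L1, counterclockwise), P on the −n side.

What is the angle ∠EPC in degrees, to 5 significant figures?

37.823°

The slot axis is L1's direction at -43.2°, so u = (cos -43.2°, sin -43.2°) = (0.72897, -0.68455) and n = (−sin -43.2°, cos -43.2°) = (0.68455, 0.72897). Q is at the origin and K lies 69.3 along u from Q, so K = 69.3·u = (50.518, -47.439). Tangency of A1 to both parallel lines with radius 26.9 puts G and P at Q ± 26.9·n: G = (18.414, 19.609), P = (-18.414, -19.609). Equal radii place C and E the same way about K: C = K + 26.9·n = (68.932, -27.830), E = K − 26.9·n = (32.103, -67.048). Then cos ∠EPC = PE·PC / (|PE||PC|), giving 37.823°.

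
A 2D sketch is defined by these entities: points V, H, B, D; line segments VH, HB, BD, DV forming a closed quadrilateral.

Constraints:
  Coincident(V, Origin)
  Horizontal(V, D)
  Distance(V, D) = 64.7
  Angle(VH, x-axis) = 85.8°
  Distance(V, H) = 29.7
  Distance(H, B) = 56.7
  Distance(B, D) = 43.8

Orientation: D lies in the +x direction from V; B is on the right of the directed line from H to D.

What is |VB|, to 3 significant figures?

34.2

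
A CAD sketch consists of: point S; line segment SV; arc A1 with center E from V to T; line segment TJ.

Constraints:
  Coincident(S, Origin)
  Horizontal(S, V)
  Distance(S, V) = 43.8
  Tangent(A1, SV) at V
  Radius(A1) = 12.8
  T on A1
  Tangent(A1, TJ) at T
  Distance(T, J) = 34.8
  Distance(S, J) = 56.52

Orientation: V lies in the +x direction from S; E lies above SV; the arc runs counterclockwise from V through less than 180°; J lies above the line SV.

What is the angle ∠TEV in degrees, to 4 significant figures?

130.9°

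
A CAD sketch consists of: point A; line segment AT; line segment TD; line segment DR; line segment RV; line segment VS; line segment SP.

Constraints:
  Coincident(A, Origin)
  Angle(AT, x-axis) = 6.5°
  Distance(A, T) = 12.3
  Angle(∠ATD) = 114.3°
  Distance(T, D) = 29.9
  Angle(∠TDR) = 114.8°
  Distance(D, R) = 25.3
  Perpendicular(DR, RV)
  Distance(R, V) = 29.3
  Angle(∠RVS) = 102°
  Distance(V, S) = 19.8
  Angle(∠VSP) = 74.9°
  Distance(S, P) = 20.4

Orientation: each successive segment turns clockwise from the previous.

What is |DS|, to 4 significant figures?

33.94

The perpendicularity gives RV at right angles to DR, so RV runs at 145.6°; with |RV| = 29.3, V = (-10.94, -28.61). ∠RVS = 102.0° gives VS at 67.60° from the x-axis; with |VS| = 19.8, S = (-3.393, -10.31). Then |DS| = |S − D| = 33.94.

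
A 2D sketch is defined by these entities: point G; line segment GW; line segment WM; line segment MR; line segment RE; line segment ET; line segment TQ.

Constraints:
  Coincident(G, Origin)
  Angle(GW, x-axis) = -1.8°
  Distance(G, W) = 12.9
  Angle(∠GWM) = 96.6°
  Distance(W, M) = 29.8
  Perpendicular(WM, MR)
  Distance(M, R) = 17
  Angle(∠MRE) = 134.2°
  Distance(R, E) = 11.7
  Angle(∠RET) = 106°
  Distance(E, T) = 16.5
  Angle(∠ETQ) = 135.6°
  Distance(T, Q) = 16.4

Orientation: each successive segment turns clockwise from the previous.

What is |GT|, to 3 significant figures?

9.52

G is at the origin; GW runs at -1.8° with length 12.9, so W = (12.9, -0.405). ∠GWM = 96.6° gives WM at -85.2° from the x-axis; with |WM| = 29.8, M = (15.4, -30.1). WM ⟂ MR, so MR runs at -175°; with |MR| = 17.0, R = (-1.55, -31.5). ∠MRE = 134.2° gives RE at 139° from the x-axis; with |RE| = 11.7, E = (-10.4, -23.8). ∠RET = 106.0° gives ET at 65.0° from the x-axis; with |ET| = 16.5, T = (-3.41, -8.89). Then |GT| = |T − G| = 9.52.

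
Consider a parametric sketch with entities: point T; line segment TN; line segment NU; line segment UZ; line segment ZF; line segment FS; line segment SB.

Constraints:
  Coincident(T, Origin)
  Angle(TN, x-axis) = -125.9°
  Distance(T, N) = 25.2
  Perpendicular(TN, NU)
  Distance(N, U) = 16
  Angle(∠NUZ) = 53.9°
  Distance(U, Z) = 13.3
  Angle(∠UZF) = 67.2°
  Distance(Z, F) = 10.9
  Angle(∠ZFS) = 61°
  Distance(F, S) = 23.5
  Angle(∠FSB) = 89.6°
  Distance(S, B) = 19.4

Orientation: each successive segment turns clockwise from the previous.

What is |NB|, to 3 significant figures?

33.2

∠ZFS = 61.0° gives FS at 146° from the x-axis; with |FS| = 23.5, S = (-35.5, -4.71). ∠FSB = 89.6° gives SB at 55.8° from the x-axis; with |SB| = 19.4, B = (-24.6, 11.3). Then |NB| = |B − N| = 33.2.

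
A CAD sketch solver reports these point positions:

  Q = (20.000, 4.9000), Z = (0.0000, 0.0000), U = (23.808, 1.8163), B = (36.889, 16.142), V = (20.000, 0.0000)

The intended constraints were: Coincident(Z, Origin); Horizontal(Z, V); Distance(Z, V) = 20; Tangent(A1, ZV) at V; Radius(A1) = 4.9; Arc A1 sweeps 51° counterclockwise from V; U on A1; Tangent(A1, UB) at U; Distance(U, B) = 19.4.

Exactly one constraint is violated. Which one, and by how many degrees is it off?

Tangent(A1, UB) at U — off by 3.40°.

Z = (0.00, 0.00) ✓; Z.y = 0.00, V.y = 0.00 ✓; |ZV| = 20.00 ✓; ∠(QV, VZ) = 90.00° ✓; |QV| = 4.900 ✓; bearing(Q→U) − bearing(Q→V) = 51.00° ✓; |QU| = 4.900 ✓; ∠(QU, UB) = 93.40° ✗; |UB| = 19.40 ✓.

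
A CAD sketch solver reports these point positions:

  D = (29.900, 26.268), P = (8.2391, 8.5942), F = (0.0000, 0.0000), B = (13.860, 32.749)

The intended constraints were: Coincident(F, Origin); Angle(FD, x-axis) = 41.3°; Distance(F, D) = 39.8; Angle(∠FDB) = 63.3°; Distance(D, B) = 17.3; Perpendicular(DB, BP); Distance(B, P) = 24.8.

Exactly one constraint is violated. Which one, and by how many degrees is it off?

Perpendicular(DB, BP) — off by 8.90°.

F = (0.00, 0.00) ✓; FD at 41.30° ✓; |FD| = 39.80 ✓; ∠FDB = 63.30° ✓; |DB| = 17.30 ✓; ∠(DB, BP) = 98.90° ✗; |BP| = 24.80 ✓.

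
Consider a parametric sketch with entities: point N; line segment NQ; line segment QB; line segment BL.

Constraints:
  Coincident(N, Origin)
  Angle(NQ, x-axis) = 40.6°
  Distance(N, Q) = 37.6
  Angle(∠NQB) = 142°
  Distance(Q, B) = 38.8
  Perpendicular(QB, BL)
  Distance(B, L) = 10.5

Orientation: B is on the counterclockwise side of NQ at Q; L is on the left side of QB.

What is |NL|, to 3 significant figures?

69.6

N is at the origin; NQ runs at 40.6° with length 37.6, so Q = 37.6·(cos 40.6°, sin 40.6°) = (28.5, 24.5). ∠NQB = 142.0°, so QB runs at 40.6° + (180° − 142.0°) = 78.6° from the x-axis; with |QB| = 38.8, B = Q + 38.8·(cos 78.6°, sin 78.6°) = (36.2, 62.5). QB is perpendicular to BL; with |BL| = 10.5 on the left of QB, L = B + 10.5·(-0.980, 0.198) = (25.9, 64.6). Then |NL| = |L − N| = 69.6.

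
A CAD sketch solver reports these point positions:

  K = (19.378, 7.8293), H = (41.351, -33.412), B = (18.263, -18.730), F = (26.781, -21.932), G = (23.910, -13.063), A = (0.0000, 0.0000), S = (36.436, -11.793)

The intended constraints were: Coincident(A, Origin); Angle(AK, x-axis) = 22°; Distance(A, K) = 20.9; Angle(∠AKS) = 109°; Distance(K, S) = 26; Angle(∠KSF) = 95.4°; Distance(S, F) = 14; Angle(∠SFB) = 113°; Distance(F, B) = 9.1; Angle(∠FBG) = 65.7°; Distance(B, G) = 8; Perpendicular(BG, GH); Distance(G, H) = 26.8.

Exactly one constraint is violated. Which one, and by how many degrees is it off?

Perpendicular(BG, GH) — off by 4.50°.

A = (0.00, 0.00) ✓; AK at 22.00° ✓; |AK| = 20.90 ✓; ∠AKS = 109.0° ✓; |KS| = 26.00 ✓; ∠KSF = 95.40° ✓; |SF| = 14.00 ✓; ∠SFB = 113.0° ✓; |FB| = 9.100 ✓; ∠FBG = 65.70° ✓; |BG| = 8.000 ✓; ∠(BG, GH) = 94.50° ✗; |GH| = 26.80 ✓.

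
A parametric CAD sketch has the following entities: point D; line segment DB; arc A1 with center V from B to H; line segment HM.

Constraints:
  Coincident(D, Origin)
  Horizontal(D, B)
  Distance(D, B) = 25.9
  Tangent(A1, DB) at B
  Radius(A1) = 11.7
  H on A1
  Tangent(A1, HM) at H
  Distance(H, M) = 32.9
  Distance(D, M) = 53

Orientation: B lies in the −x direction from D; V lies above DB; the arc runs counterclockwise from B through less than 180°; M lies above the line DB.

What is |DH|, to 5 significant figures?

21.365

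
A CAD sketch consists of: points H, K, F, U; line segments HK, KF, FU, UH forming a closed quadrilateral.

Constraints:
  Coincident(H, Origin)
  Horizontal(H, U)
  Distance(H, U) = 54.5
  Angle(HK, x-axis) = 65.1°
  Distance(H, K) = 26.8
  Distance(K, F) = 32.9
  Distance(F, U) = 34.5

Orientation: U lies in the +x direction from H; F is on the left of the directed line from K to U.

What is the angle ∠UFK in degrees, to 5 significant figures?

94.697°

H is at the origin; HU is horizontal with |HU| = 54.5 and U in +x, so U = (54.5, 0). HK runs at 65.1° with |HK| = 26.8, so K = (11.284, 24.309). F is determined by |KF| = 32.9 and |FU| = 34.5 together: it lies at the intersection of circle(K, 32.9) and circle(U, 34.5). With |KU| = 49.584, the foot of the radical line on KU is 23.704 from K and the perpendicular offset is √(32.9² − 23.704²) = 22.815. Taking the left-of-KU solution: F = (43.129, 32.572).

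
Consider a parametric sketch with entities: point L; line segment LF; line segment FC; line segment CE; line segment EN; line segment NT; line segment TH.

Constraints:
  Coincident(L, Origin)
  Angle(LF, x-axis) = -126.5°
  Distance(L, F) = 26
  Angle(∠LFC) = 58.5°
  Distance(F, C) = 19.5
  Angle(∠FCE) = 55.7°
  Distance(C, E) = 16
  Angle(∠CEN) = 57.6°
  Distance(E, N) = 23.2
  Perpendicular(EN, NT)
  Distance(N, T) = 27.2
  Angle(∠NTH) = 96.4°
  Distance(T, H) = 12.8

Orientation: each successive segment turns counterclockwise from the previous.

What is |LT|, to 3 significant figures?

42.9

∠CEN = 57.6° gives EN at -118° from the x-axis; with |EN| = 23.2, N = (-14.9, -29.1). The perpendicularity gives NT at right angles to EN, so NT runs at -28.3°; with |NT| = 27.2, T = (9.08, -42.0). Then |LT| = |T − L| = 42.9.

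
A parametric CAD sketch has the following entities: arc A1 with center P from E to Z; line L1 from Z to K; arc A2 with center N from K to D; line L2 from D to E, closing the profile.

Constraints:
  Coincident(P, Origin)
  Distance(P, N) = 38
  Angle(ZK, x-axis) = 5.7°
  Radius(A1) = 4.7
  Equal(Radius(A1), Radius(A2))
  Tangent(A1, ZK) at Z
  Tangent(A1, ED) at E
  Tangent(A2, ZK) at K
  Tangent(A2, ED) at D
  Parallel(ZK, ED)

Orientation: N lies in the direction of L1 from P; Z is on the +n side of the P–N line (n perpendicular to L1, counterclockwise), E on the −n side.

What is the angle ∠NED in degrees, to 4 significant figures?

7.051°

Tangency of A1 to both parallel lines with radius 4.7 puts Z and E at P ± 4.7·n: Z = (-0.4668, 4.677), E = (0.4668, -4.677). Equal radii place K and D the same way about N: K = N + 4.7·n = (37.35, 8.451), D = N − 4.7·n = (38.28, -0.9026). Then cos ∠NED = EN·ED / (|EN||ED|), giving 7.051°.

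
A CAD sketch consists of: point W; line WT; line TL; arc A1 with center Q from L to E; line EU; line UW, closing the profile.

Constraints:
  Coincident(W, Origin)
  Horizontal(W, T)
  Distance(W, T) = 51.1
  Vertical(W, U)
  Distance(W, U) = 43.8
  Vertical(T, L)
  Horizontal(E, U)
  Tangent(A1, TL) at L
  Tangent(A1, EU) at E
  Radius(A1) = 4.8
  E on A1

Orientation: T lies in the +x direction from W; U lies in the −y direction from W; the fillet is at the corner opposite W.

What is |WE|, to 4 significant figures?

63.73

W is at the origin; W and T share the same y with |WT| = 51.1 and T on the +x side, so T = (51.10, 0.000). W and U share the same x with |WU| = 43.8 and U on the −y side, so U = (0.000, -43.80). The virtual corner opposite W is at (51.10, -43.80). Since A1 is tangent to TL there, QL ⟂ TL and the tangent condition forces QE to be normal to EU, with radius 4.8, so the center Q sits 4.8 in from both sides at Q = (46.30, -39.00). That places the tangent points at L = (51.10, -39.00) on TL and E = (46.30, -43.80) on EU. Then |WE| = |E − W| = 63.73.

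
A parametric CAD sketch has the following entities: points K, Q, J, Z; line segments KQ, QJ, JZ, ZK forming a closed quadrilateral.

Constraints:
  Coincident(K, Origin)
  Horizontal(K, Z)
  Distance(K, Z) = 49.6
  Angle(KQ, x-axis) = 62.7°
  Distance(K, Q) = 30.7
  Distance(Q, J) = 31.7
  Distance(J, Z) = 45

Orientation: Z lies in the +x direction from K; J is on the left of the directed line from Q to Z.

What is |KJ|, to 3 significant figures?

60.2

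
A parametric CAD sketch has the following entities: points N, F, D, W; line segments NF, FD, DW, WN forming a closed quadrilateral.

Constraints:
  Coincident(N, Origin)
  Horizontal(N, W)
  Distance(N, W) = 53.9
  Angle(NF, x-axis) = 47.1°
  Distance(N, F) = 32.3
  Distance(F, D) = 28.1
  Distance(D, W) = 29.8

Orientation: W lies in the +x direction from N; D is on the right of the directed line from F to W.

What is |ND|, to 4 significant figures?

24.80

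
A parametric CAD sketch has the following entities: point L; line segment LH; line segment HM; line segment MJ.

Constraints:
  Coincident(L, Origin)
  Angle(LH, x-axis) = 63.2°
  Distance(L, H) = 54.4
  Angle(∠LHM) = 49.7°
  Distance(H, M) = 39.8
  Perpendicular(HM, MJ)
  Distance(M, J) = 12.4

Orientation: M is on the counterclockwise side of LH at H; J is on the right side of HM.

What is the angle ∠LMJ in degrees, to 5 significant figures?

173.65°

∠LHM = 49.7°, so HM runs at 63.2° + (180° − 49.7°) = 193.50° from the x-axis; with |HM| = 39.8, M = H + 39.8·(cos 193.50°, sin 193.50°) = (-14.173, 39.266). HM ⟂ MJ; with |MJ| = 12.4 on the right of HM, J = M + 12.4·(-0.23345, 0.97237) = (-17.067, 51.323). Then cos ∠LMJ = ML·MJ / (|ML||MJ|), giving 173.65°.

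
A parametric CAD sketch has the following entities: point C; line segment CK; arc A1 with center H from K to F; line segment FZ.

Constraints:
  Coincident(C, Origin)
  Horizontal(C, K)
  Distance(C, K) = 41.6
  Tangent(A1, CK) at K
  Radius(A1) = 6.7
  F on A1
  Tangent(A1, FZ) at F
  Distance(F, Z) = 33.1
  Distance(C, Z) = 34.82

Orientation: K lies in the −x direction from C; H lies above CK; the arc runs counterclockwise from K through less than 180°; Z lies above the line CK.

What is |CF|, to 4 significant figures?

36.19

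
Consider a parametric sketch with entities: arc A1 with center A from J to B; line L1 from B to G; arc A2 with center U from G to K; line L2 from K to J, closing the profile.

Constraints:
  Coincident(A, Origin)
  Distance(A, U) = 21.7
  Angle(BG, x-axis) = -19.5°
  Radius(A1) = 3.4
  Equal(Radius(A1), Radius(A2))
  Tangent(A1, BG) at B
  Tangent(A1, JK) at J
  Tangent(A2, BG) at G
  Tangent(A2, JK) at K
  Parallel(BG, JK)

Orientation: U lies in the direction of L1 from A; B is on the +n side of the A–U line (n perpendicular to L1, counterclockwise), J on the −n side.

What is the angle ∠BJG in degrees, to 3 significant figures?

72.6°

The slot axis is L1's direction at -19.5°, so u = (cos -19.5°, sin -19.5°) = (0.943, -0.334) and n = (−sin -19.5°, cos -19.5°) = (0.334, 0.943). A is at the origin and U lies 21.7 along u from A, so U = 21.7·u = (20.5, -7.24). Tangency of A1 to both parallel lines with radius 3.4 puts B and J at A ± 3.4·n: B = (1.13, 3.20), J = (-1.13, -3.20). Equal radii place G and K the same way about U: G = U + 3.4·n = (21.6, -4.04), K = U − 3.4·n = (19.3, -10.4). Then cos ∠BJG = JB·JG / (|JB||JG|), giving 72.6°.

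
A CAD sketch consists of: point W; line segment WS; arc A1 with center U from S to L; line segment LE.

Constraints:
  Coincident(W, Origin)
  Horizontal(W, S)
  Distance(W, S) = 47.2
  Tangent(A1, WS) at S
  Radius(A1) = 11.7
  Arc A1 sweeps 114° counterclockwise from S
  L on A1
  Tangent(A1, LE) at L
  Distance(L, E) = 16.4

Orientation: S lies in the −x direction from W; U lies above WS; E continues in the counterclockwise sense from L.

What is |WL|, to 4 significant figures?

40.05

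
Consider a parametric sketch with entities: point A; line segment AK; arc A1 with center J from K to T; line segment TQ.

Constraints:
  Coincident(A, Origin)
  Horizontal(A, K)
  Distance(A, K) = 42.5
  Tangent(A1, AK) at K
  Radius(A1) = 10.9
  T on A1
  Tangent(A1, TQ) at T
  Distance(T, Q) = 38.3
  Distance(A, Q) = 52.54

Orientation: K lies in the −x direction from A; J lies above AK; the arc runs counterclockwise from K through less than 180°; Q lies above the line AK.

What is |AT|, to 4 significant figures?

33.00

Checks: ∠(JK, KA) = 90.00° ✓; |JT| = 10.90 ✓; ∠(JT, TQ) = 90.00° ✓; |TQ| = 38.30 ✓; |AQ| = 52.54 ✓.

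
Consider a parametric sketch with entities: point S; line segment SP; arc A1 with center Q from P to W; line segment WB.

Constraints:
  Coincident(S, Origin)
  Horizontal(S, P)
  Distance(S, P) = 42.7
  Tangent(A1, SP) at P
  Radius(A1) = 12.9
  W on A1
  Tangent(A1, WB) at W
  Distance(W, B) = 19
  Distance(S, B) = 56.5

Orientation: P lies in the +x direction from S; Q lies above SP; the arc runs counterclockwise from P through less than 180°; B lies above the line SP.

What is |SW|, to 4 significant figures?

57.17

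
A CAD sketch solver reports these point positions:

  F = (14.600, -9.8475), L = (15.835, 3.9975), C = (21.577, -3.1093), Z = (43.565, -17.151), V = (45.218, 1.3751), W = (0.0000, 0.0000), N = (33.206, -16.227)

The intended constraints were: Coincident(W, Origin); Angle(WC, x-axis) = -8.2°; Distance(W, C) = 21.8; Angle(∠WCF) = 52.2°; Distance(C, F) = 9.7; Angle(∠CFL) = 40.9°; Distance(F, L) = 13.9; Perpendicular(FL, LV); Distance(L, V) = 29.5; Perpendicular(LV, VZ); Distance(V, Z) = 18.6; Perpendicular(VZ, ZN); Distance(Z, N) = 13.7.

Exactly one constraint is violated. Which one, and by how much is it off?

Distance(Z, N) = 13.7 — off by 3.30.

W = (0.00, 0.00) ✓; WC at -8.200° ✓; |WC| = 21.80 ✓; ∠WCF = 52.20° ✓; |CF| = 9.700 ✓; ∠CFL = 40.90° ✓; |FL| = 13.90 ✓; ∠(FL, LV) = 90.00° ✓; |LV| = 29.50 ✓; ∠(LV, VZ) = 90.00° ✓; |VZ| = 18.60 ✓; ∠(VZ, ZN) = 90.00° ✓; |ZN| = 10.40 ✗.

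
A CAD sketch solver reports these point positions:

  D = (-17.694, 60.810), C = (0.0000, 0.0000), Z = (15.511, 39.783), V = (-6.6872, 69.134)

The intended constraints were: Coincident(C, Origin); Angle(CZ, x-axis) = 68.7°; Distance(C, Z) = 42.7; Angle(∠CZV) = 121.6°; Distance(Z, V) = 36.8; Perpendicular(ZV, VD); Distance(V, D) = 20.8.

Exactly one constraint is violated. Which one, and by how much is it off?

Distance(V, D) = 20.8 — off by 7.00.

C = (0.00, 0.00) ✓; CZ at 68.70° ✓; |CZ| = 42.70 ✓; ∠CZV = 121.6° ✓; |ZV| = 36.80 ✓; ∠(ZV, VD) = 90.00° ✓; |VD| = 13.80 ✗.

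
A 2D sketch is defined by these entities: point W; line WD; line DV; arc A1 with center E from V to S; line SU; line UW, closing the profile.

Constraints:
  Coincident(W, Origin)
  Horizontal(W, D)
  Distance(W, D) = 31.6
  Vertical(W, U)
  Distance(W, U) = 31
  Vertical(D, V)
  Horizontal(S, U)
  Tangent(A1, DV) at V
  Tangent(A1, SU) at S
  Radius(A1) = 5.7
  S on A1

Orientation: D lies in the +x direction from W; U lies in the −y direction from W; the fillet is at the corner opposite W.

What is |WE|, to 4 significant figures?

36.21

W and U share the same x with |WU| = 31.0 and U on the −y side, so U = (0.000, -31.00). The virtual corner opposite W is at (31.60, -31.00). Tangency of A1 to DV means the radius EV is perpendicular to DV and since A1 is tangent to SU there, ES ⟂ SU, with radius 5.7, so the center E sits 5.7 in from both sides at E = (25.90, -25.30). Then |WE| = |E − W| = 36.21.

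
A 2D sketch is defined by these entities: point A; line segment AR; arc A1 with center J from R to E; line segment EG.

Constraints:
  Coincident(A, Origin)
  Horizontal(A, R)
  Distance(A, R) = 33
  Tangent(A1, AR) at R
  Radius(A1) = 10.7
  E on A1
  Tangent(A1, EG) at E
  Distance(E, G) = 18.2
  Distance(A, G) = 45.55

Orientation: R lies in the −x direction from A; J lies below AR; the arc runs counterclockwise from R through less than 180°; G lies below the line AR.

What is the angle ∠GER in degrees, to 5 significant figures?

119.24°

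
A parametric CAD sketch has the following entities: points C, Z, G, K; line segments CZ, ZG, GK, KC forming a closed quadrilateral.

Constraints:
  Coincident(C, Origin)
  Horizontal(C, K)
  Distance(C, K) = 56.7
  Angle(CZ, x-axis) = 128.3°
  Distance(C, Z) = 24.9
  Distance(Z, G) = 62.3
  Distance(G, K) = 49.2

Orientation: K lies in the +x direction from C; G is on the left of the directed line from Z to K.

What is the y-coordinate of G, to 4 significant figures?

46.53

Checks: |ZG| = 62.30 ✓; |GK| = 49.20 ✓.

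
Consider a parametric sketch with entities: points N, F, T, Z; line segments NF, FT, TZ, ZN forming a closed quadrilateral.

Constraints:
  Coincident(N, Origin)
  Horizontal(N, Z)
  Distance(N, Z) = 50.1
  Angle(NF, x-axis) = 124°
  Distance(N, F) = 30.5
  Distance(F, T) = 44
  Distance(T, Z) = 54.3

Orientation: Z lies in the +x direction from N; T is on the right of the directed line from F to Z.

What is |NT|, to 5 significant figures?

16.083

Checks: |FT| = 44.00 ✓; |TZ| = 54.30 ✓.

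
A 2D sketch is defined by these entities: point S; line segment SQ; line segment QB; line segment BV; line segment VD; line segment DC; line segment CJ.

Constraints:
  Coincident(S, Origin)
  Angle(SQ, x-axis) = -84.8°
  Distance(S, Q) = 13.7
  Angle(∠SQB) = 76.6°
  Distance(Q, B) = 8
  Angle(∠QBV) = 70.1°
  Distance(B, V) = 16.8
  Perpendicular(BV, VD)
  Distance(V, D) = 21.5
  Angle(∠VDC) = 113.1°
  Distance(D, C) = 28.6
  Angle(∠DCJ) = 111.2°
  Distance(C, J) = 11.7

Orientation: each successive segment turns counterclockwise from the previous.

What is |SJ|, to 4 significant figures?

40.09

S is at the origin; SQ runs at -84.8° with length 13.7, so Q = (1.242, -13.64). ∠SQB = 76.6° gives QB at 18.60° from the x-axis; with |QB| = 8.0, B = (8.824, -11.09). ∠QBV = 70.1° gives BV at 128.5° from the x-axis; with |BV| = 16.8, V = (-1.634, 2.056). BV ⟂ VD, so VD runs at -141.5°; with |VD| = 21.5, D = (-18.46, -11.33). ∠VDC = 113.1° gives DC at -74.60° from the x-axis; with |DC| = 28.6, C = (-10.87, -38.90). ∠DCJ = 111.2° gives CJ at -5.800° from the x-axis; with |CJ| = 11.7, J = (0.7745, -40.08). Then |SJ| = |J − S| = 40.09.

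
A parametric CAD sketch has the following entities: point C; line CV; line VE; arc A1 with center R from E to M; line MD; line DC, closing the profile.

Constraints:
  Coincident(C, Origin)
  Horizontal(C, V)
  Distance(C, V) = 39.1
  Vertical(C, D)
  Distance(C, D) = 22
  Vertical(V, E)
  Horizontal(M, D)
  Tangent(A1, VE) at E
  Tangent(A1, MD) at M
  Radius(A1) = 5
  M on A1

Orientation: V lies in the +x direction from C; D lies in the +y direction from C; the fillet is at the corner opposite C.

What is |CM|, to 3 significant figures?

40.6

The virtual corner opposite C is at (39.1, 22.0). A1 meets VE tangentially, so RE is at right angles to VE and the tangent condition forces RM to be normal to MD, with radius 5.0, so the center R sits 5.0 in from both sides at R = (34.1, 17.0). That places the tangent points at E = (39.1, 17.0) on VE and M = (34.1, 22.0) on MD. Then |CM| = |M − C| = 40.6.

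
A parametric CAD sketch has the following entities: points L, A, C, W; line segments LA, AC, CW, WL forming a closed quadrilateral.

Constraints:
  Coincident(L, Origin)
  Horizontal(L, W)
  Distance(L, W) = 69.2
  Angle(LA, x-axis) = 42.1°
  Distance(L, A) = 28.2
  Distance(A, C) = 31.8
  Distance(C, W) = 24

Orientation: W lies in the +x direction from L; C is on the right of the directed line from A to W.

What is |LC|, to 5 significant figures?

45.279

L is at the origin; LW is horizontal with |LW| = 69.2 and W in +x, so W = (69.2, 0). LA runs at 42.1° with |LA| = 28.2, so A = (20.924, 18.906). C is determined by |AC| = 31.8 and |CW| = 24.0 together: it lies at the intersection of circle(A, 31.8) and circle(W, 24.0). With |AW| = 51.846, the foot of the radical line on AW is 30.121 from A and the perpendicular offset is √(31.8² − 30.121²) = 10.198. Taking the right-of-AW solution: C = (45.252, -1.5731).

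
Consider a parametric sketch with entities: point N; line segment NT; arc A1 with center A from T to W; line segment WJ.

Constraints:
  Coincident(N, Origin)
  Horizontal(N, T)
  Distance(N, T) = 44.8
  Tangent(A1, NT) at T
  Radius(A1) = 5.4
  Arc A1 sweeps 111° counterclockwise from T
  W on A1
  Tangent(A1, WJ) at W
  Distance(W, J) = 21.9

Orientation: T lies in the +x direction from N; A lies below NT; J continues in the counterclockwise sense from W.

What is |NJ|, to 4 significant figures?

55.12

On A1, T sits at bearing 90° from A; a 111° counterclockwise sweep puts W at bearing 201°, so W = A + 5.4·(cos 201°, sin 201°) = (39.76, -7.335). Since A1 is tangent to WJ there, AW ⟂ WJ, so WJ runs along (−sin 201°, cos 201°); with |WJ| = 21.9, J = (47.61, -27.78). Then |NJ| = |J − N| = 55.12.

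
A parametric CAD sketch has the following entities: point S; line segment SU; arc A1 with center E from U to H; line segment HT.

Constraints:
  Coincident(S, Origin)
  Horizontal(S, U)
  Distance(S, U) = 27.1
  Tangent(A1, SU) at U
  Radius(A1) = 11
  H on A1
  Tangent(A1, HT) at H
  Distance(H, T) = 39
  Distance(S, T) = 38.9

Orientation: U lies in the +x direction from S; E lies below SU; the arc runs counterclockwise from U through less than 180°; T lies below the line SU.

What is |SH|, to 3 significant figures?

18.5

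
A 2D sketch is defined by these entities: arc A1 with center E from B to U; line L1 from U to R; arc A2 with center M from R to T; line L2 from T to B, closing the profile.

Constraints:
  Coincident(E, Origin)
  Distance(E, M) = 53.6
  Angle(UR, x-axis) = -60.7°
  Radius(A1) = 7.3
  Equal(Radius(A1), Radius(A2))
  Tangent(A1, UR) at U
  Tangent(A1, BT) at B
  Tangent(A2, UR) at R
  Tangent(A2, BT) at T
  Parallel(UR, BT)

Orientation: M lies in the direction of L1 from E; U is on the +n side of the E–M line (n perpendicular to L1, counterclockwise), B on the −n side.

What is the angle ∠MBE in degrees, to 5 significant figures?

82.244°

E is at the origin and M lies 53.6 along u from E, so M = 53.6·u = (26.231, -46.743). Tangency of A1 to both parallel lines with radius 7.3 puts U and B at E ± 7.3·n: U = (6.3661, 3.5725), B = (-6.3661, -3.5725). Then cos ∠MBE = BM·BE / (|BM||BE|), giving 82.244°.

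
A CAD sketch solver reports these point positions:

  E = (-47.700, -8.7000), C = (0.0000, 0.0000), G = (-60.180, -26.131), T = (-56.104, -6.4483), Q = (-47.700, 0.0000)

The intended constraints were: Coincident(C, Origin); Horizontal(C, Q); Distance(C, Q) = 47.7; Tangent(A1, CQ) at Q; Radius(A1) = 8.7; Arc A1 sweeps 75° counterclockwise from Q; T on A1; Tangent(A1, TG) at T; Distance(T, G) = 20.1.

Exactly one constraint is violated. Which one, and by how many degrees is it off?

Tangent(A1, TG) at T — off by 3.30°.

C = (0.00, 0.00) ✓; C.y = 0.00, Q.y = 0.00 ✓; |CQ| = 47.70 ✓; ∠(EQ, QC) = 90.00° ✓; |EQ| = 8.700 ✓; bearing(E→T) − bearing(E→Q) = 75.00° ✓; |ET| = 8.700 ✓; ∠(ET, TG) = 86.70° ✗; |TG| = 20.10 ✓.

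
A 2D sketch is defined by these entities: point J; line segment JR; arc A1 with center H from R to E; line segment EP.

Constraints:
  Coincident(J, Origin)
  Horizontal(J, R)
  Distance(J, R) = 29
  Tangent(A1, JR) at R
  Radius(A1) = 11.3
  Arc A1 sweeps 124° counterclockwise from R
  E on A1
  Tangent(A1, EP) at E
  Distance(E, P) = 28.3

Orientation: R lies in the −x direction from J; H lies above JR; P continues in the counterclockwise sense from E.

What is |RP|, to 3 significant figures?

41.6

J is at the origin; J and R share the same y with |JR| = 29.0 and R on the −x side, so R = (-29.0, 0.00). The tangent condition forces HR to be normal to JR, so H = R + (0, 11.3) = (-29.0, 11.3). On A1, R sits at bearing -90° from H; a 124° counterclockwise sweep puts E at bearing 34°, so E = H + 11.3·(cos 34°, sin 34°) = (-19.6, 17.6). Tangency of A1 to EP means the radius HE is perpendicular to EP, so EP runs along (−sin 34°, cos 34°); with |EP| = 28.3, P = (-35.5, 41.1). Then |RP| = |P − R| = 41.6.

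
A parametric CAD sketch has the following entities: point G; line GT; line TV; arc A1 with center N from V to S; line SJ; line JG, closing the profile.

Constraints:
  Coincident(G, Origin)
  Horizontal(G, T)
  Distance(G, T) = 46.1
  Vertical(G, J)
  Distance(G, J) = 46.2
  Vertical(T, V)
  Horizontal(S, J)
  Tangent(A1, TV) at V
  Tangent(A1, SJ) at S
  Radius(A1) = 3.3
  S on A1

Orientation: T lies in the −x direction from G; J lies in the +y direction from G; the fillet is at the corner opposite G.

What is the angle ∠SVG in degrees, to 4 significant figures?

87.94°

G is at the origin; GT is horizontal with |GT| = 46.1 and T on the −x side, so T = (-46.10, 0.000). GJ is vertical with |GJ| = 46.2 and J on the +y side, so J = (0.000, 46.20). The virtual corner opposite G is at (-46.10, 46.20). The tangent condition forces NV to be normal to TV and A1 meets SJ tangentially, so NS is at right angles to SJ, with radius 3.3, so the center N sits 3.3 in from both sides at N = (-42.80, 42.90). That places the tangent points at V = (-46.10, 42.90) on TV and S = (-42.80, 46.20) on SJ. Then cos ∠SVG = VS·VG / (|VS||VG|), giving 87.94°.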